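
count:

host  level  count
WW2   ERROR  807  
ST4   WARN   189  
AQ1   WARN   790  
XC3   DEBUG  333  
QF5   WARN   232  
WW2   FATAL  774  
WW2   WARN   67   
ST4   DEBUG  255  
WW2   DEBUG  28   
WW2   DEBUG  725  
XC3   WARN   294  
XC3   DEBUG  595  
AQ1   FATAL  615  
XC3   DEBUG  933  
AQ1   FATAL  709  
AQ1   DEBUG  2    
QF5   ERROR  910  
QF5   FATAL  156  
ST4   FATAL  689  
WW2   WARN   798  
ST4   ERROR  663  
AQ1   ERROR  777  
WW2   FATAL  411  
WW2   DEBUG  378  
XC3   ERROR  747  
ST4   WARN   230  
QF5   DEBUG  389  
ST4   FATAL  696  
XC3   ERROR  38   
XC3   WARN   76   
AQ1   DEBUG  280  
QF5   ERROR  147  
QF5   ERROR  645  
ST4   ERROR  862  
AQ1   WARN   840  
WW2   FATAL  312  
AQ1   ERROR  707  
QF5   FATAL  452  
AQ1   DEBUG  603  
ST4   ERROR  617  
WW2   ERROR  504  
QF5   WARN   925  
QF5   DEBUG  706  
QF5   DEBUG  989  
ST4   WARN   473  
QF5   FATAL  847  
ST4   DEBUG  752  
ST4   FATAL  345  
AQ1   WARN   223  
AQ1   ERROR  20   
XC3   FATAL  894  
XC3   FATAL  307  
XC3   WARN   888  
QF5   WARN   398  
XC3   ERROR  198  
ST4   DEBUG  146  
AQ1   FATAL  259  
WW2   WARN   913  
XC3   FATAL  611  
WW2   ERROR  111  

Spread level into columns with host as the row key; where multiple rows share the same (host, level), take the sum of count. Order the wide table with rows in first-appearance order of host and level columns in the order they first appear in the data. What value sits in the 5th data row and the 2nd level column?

1555

With rows in first-appearance order of host, row 5 is host=QF5. level columns in first-appearance order: ERROR, WARN, DEBUG, FATAL; column 2 is WARN.
Long rows with host=QF5, level=WARN: 232 + 925 + 398 = 1555.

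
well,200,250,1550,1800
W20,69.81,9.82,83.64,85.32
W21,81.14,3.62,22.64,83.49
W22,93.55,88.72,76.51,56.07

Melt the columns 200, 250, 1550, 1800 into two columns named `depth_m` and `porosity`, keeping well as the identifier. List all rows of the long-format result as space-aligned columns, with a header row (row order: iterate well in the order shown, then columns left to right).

well  depth_m  porosity
W20   200      69.81   
W20   250      9.82    
W20   1550     83.64   
W20   1800     85.32   
W21   200      81.14   
W21   250      3.62    
W21   1550     22.64   
W21   1800     83.49   
W22   200      93.55   
W22   250      88.72   
W22   1550     76.51   
W22   1800     56.07   

Each (well, column) pair becomes one row: 3 × 4 = 12 rows.
For example, (W20, 200) → porosity=69.81.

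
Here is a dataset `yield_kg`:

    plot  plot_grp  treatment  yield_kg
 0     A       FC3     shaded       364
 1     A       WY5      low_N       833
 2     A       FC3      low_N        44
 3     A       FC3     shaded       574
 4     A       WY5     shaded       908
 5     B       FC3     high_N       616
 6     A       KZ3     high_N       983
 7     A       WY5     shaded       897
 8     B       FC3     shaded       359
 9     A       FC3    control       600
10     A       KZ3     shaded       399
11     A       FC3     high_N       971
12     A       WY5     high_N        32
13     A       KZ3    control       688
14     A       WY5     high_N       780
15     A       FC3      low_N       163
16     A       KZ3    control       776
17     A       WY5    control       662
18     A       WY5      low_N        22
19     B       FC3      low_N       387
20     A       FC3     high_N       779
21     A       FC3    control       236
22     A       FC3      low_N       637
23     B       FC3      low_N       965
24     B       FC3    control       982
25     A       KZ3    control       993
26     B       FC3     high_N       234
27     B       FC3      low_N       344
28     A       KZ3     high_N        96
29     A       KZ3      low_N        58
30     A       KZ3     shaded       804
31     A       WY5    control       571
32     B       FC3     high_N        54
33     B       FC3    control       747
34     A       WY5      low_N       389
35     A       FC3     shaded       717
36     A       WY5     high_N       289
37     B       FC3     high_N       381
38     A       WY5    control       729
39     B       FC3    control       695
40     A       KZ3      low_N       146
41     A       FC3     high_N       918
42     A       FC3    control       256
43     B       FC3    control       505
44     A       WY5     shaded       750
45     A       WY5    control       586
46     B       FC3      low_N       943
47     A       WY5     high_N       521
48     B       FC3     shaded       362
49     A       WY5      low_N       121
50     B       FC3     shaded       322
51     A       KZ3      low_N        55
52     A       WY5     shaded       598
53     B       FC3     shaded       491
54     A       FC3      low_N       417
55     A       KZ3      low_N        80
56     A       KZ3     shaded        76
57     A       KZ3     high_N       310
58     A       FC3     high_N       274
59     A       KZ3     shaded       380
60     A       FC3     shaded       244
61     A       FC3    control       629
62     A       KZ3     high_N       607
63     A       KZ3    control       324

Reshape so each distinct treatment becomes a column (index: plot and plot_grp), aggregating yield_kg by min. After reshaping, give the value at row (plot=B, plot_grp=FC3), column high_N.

Rows with plot=B, plot_grp=FC3 and treatment=high_N: yield_kg values are 616, 234, 54, 381.
min(616, 234, 54, 381) = 54.

54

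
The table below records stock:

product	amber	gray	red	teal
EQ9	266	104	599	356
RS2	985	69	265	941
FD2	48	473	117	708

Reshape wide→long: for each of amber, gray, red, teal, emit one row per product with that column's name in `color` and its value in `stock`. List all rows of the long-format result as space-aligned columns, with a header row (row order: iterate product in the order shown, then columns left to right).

Each (product, column) pair becomes one row: 3 × 4 = 12 rows.
For example, (EQ9, amber) → stock=266.

product  color  stock
EQ9      amber  266  
EQ9      gray   104  
EQ9      red    599  
EQ9      teal   356  
RS2      amber  985  
RS2      gray   69   
RS2      red    265  
RS2      teal   941  
FD2      amber  48   
FD2      gray   473  
FD2      red    117  
FD2      teal   708  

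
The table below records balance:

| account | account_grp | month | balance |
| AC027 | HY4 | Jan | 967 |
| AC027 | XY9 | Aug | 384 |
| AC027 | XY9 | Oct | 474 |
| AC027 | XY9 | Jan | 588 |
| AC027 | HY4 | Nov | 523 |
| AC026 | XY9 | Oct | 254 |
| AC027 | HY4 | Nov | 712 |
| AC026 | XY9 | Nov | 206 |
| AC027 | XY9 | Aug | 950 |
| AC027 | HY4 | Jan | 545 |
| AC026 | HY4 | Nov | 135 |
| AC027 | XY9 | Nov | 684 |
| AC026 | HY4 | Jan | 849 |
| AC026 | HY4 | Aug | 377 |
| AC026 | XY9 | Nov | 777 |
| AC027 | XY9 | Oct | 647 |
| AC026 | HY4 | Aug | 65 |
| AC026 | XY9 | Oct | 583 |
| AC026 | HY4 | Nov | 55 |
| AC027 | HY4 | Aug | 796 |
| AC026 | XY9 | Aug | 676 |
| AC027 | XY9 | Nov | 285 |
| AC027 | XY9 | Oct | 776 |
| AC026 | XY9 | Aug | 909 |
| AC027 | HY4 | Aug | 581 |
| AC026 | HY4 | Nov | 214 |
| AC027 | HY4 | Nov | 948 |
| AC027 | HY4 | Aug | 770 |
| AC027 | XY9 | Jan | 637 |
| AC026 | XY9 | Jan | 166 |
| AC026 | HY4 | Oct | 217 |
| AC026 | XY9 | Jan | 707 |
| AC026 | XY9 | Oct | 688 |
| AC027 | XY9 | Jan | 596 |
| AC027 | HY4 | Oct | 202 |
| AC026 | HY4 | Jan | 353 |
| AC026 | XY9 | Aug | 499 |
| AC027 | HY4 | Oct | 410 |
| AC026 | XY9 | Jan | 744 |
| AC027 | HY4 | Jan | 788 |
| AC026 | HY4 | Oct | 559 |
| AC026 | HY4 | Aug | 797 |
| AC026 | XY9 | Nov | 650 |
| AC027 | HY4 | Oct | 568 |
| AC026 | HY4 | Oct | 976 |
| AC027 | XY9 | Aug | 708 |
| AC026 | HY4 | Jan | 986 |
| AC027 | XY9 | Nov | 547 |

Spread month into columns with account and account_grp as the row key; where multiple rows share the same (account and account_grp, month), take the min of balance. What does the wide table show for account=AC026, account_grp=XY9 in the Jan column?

166

Rows with account=AC026, account_grp=XY9 and month=Jan: balance values are 166, 707, 744.
min(166, 707, 744) = 166.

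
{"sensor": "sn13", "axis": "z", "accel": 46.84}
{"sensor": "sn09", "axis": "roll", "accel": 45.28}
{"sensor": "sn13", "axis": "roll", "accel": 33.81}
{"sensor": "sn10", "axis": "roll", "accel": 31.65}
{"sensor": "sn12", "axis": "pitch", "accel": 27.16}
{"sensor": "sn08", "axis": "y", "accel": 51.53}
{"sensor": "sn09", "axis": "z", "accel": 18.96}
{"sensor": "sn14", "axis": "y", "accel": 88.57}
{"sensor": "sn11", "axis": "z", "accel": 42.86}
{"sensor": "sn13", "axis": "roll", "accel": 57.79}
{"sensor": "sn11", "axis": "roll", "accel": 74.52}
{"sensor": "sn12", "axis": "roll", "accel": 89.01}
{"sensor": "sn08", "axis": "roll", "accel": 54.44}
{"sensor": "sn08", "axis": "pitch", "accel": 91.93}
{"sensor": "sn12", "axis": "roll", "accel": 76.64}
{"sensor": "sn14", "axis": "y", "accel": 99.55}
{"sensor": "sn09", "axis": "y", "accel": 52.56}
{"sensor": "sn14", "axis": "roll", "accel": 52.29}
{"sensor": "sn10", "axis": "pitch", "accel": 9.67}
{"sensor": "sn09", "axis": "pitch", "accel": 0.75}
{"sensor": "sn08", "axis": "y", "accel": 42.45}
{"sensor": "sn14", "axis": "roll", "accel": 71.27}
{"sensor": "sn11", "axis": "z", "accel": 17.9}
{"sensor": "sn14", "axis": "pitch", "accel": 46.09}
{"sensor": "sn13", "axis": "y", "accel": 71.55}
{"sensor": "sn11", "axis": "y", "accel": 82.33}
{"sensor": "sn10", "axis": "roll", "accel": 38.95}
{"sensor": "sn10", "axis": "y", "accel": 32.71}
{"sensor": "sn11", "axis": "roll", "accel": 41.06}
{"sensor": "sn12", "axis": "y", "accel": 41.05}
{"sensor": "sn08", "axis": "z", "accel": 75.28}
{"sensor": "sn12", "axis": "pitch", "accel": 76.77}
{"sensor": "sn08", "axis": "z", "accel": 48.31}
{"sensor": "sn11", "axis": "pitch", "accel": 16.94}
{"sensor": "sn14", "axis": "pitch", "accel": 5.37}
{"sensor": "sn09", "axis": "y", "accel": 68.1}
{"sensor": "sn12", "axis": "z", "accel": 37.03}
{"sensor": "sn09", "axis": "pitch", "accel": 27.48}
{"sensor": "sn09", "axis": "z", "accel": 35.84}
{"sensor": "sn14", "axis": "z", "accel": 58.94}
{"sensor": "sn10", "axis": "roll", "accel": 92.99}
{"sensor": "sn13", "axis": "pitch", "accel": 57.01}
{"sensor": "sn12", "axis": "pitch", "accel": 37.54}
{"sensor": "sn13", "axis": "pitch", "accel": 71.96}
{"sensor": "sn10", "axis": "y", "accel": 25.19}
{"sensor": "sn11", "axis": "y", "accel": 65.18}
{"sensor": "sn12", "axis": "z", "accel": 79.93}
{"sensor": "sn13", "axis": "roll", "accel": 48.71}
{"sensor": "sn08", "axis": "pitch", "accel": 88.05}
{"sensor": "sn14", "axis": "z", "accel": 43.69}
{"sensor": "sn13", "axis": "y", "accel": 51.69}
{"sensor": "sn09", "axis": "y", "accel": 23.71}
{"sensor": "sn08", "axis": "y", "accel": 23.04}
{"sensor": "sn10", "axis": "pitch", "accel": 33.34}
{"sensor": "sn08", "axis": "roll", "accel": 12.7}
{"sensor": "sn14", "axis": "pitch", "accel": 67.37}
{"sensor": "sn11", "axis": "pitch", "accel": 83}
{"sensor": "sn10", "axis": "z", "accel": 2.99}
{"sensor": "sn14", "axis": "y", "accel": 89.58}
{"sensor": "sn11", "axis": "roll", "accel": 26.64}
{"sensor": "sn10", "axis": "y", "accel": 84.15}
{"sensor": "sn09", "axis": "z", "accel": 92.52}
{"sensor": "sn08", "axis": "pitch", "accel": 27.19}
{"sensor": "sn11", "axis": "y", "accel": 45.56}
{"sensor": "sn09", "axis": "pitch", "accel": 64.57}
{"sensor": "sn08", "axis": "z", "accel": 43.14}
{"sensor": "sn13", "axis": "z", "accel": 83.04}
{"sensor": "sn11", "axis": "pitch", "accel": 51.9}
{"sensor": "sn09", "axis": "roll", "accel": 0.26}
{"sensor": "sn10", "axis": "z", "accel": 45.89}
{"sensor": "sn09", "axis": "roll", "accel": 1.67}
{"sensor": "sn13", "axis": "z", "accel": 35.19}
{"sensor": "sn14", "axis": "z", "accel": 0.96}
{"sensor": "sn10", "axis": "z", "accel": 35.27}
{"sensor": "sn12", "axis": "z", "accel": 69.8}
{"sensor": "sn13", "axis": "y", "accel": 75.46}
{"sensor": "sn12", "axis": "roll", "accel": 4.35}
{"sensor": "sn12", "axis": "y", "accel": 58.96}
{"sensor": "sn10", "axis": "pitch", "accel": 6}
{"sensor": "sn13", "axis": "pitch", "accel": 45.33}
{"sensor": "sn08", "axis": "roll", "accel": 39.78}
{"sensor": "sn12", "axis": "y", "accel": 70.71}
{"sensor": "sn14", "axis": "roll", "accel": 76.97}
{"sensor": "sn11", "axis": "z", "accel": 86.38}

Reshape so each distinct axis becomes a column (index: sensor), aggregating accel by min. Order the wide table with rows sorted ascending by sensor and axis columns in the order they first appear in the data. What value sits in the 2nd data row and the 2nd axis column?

With rows sorted ascending by sensor, row 2 is sensor=sn09. axis columns in first-appearance order: z, roll, pitch, y; column 2 is roll.
Long rows with sensor=sn09, axis=roll: min(45.28, 0.26, 1.67) = 0.26.

0.26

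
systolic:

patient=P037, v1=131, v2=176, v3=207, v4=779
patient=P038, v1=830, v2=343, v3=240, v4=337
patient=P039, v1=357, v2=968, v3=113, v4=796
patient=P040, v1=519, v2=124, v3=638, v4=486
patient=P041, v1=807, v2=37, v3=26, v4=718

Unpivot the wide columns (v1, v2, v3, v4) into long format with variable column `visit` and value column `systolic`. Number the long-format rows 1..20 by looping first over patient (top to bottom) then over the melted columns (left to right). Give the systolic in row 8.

20 rows total (5 × 4). Row 8: index ⌊(8-1)/4⌋ = 1 into patient → P038; (8-1) mod 4 = 3 into the melted columns → v4.
So row 8 is (P038, v4, 337); systolic = 337.

337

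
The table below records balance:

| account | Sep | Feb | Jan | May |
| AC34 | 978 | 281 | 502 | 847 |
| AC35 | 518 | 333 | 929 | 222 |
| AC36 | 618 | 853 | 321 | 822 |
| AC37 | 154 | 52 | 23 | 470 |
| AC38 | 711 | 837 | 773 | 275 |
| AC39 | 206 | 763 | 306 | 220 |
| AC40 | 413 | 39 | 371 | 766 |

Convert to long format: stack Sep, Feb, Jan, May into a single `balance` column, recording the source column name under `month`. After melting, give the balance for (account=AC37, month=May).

470

Unpivoting turns each (account, wide-column) pair into one long row.
The wide cell at row AC37, column May holds 470, so the long row (AC37, May) has balance=470.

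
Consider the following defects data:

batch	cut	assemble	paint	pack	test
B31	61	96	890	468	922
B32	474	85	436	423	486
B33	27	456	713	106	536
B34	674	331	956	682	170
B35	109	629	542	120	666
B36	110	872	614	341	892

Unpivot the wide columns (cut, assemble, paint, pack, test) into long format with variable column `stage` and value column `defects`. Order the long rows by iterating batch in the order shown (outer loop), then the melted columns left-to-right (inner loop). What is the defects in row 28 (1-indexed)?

30 rows total (6 × 5). Row 28: index ⌊(28-1)/5⌋ = 5 into batch → B36; (28-1) mod 5 = 2 into the melted columns → paint.
So row 28 is (B36, paint, 614); defects = 614.

614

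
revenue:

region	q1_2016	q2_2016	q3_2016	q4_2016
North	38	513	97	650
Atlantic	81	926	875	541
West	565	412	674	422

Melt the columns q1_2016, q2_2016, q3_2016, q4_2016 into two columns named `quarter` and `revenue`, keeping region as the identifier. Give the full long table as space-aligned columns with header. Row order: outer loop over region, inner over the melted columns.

Each (region, column) pair becomes one row: 3 × 4 = 12 rows.
For example, (North, q1_2016) → revenue=38.

region    quarter  revenue
North     q1_2016  38     
North     q2_2016  513    
North     q3_2016  97     
North     q4_2016  650    
Atlantic  q1_2016  81     
Atlantic  q2_2016  926    
Atlantic  q3_2016  875    
Atlantic  q4_2016  541    
West      q1_2016  565    
West      q2_2016  412    
West      q3_2016  674    
West      q4_2016  422    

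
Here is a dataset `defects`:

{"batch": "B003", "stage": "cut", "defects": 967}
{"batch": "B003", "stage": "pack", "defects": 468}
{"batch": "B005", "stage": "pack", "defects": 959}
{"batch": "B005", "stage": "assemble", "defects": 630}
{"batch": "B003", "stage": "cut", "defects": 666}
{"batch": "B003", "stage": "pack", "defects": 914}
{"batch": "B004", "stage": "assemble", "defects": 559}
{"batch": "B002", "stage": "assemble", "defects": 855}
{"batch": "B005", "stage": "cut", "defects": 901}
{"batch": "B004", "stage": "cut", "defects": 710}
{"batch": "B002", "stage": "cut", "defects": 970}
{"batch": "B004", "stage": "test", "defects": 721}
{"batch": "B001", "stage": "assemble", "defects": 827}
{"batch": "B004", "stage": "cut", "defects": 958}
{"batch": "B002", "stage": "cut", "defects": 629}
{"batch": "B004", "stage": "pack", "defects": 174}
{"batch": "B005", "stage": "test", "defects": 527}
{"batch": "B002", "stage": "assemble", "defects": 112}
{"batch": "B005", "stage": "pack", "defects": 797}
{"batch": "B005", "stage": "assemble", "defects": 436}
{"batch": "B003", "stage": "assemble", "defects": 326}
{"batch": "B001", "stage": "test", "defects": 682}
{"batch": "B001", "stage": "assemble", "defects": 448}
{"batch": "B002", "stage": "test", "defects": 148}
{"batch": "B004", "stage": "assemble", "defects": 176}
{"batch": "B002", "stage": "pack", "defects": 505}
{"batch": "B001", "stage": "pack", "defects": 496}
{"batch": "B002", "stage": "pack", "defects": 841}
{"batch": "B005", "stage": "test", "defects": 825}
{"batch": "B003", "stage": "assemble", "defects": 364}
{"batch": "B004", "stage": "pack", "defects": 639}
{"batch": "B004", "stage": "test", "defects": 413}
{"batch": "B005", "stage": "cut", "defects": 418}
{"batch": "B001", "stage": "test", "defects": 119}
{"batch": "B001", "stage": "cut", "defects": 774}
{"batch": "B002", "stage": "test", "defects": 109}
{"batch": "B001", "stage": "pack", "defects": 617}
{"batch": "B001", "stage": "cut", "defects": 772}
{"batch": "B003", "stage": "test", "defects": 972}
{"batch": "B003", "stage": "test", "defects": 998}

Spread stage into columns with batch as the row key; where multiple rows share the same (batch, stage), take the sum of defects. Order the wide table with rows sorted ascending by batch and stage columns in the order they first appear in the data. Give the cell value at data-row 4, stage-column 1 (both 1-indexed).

With rows sorted ascending by batch, row 4 is batch=B004. stage columns in first-appearance order: cut, pack, assemble, test; column 1 is cut.
Long rows with batch=B004, stage=cut: 710 + 958 = 1668.

1668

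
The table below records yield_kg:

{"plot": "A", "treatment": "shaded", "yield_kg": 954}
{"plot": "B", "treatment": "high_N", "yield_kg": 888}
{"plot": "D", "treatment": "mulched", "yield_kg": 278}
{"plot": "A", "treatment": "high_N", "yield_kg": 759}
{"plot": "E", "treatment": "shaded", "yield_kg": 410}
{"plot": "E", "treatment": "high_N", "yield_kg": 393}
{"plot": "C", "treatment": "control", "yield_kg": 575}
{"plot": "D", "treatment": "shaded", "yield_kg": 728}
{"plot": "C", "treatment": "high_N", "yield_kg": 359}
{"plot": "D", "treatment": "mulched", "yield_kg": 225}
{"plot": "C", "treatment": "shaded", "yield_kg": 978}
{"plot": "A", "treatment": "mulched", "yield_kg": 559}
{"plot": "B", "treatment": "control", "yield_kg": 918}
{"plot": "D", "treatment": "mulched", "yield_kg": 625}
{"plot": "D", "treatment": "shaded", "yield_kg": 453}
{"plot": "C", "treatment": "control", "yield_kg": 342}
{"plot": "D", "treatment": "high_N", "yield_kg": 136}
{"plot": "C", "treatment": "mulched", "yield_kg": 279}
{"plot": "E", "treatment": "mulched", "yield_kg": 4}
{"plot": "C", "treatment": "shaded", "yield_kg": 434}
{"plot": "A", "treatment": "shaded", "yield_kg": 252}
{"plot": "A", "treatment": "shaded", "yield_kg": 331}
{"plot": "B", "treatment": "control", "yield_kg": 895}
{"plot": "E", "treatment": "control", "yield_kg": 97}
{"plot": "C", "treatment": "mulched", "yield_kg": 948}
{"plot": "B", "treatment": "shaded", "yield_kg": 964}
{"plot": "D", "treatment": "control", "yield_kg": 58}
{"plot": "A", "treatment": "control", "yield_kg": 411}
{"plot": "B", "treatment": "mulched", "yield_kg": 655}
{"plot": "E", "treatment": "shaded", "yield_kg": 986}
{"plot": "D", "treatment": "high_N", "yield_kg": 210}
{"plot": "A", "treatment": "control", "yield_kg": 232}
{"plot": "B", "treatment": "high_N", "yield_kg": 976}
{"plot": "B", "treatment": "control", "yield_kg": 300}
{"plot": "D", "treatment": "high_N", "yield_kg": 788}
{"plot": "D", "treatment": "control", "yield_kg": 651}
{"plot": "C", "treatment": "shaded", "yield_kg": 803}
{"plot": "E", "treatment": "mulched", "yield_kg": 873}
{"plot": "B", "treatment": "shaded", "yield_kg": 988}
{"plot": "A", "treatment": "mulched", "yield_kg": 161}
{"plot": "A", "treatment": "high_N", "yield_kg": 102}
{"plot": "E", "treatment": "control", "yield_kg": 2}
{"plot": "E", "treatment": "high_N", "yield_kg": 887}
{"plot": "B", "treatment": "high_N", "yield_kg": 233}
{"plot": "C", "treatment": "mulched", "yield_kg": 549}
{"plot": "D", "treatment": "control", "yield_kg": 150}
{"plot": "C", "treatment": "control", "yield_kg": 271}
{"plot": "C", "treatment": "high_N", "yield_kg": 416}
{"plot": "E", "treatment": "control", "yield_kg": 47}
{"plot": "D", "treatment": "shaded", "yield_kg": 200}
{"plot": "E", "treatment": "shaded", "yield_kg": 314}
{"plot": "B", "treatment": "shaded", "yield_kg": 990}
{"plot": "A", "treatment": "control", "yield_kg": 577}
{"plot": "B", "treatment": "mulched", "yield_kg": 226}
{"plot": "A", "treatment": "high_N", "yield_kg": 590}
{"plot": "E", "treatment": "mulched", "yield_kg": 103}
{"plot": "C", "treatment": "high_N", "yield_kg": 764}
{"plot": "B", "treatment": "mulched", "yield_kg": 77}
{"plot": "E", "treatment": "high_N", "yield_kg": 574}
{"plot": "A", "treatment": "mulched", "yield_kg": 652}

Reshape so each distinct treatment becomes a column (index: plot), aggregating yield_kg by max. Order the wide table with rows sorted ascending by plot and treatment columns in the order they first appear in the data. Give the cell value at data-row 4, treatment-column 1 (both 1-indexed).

With rows sorted ascending by plot, row 4 is plot=D. treatment columns in first-appearance order: shaded, high_N, mulched, control; column 1 is shaded.
Long rows with plot=D, treatment=shaded: max(728, 453, 200) = 728.

728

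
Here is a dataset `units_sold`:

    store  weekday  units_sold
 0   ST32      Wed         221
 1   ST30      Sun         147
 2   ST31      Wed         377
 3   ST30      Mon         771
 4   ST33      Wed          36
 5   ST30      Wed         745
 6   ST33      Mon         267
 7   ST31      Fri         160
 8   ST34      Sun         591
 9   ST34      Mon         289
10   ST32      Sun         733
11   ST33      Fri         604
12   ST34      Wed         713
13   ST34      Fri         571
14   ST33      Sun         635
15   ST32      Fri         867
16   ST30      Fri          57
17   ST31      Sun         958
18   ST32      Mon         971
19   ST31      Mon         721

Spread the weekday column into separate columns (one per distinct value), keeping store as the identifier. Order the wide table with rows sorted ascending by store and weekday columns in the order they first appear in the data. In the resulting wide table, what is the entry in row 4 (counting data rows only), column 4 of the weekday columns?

With rows sorted ascending by store, row 4 is store=ST33. weekday columns in first-appearance order: Wed, Sun, Mon, Fri; column 4 is Fri.
Long rows with store=ST33, weekday=Fri: units_sold = 604.

604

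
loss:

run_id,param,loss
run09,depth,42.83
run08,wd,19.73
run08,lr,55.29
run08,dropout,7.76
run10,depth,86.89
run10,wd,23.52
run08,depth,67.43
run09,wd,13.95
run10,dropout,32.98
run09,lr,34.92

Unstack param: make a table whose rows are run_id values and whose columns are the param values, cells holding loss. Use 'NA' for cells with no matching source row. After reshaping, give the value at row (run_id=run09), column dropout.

No long-format row has run_id=run09 and param=dropout, so the cell is NA.

NA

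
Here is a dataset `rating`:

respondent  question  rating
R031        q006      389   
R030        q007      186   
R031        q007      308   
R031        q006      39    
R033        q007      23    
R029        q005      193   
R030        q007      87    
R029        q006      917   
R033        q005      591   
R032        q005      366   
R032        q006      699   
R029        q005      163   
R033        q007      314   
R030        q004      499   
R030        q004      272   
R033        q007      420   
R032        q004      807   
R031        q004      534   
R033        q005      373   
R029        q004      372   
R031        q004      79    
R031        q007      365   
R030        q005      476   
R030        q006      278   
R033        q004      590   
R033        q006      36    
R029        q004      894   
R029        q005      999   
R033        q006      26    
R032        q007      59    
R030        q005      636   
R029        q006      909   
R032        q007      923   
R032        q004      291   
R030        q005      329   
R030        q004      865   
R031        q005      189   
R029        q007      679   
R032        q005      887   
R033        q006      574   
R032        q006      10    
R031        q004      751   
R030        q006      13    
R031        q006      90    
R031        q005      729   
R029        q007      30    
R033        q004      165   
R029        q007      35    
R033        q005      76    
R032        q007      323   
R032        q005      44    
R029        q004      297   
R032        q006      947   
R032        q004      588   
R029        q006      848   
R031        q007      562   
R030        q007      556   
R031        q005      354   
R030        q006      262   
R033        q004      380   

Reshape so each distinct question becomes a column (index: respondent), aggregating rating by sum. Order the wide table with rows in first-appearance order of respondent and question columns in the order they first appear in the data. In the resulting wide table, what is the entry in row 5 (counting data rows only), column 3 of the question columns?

1297

With rows in first-appearance order of respondent, row 5 is respondent=R032. question columns in first-appearance order: q006, q007, q005, q004; column 3 is q005.
Long rows with respondent=R032, question=q005: 366 + 887 + 44 = 1297.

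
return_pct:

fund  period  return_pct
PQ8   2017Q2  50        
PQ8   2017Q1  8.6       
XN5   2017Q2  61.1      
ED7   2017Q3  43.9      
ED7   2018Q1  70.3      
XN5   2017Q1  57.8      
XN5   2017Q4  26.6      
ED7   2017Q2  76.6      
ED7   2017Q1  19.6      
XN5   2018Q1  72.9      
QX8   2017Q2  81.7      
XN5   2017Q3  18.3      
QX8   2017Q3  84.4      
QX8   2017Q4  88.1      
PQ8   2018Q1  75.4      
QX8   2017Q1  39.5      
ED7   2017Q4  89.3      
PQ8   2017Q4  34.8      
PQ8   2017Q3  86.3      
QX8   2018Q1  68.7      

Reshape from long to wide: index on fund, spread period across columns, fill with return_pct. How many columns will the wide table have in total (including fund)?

1 column for fund plus 5 distinct period values → 6 columns.

6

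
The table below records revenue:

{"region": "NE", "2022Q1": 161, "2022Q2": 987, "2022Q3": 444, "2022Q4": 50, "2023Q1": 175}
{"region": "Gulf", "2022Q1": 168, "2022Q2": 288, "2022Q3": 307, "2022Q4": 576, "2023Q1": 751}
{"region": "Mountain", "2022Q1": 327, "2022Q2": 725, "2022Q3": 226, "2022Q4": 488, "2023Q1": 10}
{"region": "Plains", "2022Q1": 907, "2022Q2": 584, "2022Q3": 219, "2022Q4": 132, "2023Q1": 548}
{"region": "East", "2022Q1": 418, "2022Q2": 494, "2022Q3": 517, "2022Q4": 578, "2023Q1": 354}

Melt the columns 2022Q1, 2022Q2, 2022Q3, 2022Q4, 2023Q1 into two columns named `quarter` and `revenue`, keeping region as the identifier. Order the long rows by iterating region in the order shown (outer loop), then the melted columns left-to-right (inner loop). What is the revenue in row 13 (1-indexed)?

25 rows total (5 × 5). Row 13: index ⌊(13-1)/5⌋ = 2 into region → Mountain; (13-1) mod 5 = 2 into the melted columns → 2022Q3.
So row 13 is (Mountain, 2022Q3, 226); revenue = 226.

226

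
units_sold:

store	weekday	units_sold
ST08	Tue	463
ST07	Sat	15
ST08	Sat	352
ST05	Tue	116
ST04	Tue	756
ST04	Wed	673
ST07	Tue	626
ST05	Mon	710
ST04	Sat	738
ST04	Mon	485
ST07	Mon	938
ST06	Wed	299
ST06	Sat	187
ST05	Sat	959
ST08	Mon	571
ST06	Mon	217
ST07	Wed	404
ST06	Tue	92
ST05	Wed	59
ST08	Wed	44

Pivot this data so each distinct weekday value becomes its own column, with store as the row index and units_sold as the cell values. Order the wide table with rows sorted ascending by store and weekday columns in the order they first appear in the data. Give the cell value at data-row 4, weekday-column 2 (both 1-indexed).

With rows sorted ascending by store, row 4 is store=ST07. weekday columns in first-appearance order: Tue, Sat, Wed, Mon; column 2 is Sat.
Long rows with store=ST07, weekday=Sat: units_sold = 15.

15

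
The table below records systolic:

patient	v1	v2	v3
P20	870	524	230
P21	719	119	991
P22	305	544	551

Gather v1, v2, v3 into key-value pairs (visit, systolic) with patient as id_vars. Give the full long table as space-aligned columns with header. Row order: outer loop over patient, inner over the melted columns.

Each (patient, column) pair becomes one row: 3 × 3 = 9 rows.
For example, (P20, v1) → systolic=870.

patient  visit  systolic
P20      v1     870     
P20      v2     524     
P20      v3     230     
P21      v1     719     
P21      v2     119     
P21      v3     991     
P22      v1     305     
P22      v2     544     
P22      v3     551     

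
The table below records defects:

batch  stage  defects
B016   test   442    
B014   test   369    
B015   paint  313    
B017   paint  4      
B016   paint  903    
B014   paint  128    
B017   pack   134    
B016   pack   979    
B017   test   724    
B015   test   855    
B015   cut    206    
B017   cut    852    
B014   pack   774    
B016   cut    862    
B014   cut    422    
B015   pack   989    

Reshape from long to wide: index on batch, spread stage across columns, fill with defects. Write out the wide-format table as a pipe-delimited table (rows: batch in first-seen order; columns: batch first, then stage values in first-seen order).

| batch | test | paint | pack | cut |
| B016 | 442 | 903 | 979 | 862 |
| B014 | 369 | 128 | 774 | 422 |
| B015 | 855 | 313 | 989 | 206 |
| B017 | 724 | 4 | 134 | 852 |

Columns: batch plus the 4 distinct stage values (test, paint, pack, cut).
For example, row B016 column test takes defects=442 from the long row (B016, test).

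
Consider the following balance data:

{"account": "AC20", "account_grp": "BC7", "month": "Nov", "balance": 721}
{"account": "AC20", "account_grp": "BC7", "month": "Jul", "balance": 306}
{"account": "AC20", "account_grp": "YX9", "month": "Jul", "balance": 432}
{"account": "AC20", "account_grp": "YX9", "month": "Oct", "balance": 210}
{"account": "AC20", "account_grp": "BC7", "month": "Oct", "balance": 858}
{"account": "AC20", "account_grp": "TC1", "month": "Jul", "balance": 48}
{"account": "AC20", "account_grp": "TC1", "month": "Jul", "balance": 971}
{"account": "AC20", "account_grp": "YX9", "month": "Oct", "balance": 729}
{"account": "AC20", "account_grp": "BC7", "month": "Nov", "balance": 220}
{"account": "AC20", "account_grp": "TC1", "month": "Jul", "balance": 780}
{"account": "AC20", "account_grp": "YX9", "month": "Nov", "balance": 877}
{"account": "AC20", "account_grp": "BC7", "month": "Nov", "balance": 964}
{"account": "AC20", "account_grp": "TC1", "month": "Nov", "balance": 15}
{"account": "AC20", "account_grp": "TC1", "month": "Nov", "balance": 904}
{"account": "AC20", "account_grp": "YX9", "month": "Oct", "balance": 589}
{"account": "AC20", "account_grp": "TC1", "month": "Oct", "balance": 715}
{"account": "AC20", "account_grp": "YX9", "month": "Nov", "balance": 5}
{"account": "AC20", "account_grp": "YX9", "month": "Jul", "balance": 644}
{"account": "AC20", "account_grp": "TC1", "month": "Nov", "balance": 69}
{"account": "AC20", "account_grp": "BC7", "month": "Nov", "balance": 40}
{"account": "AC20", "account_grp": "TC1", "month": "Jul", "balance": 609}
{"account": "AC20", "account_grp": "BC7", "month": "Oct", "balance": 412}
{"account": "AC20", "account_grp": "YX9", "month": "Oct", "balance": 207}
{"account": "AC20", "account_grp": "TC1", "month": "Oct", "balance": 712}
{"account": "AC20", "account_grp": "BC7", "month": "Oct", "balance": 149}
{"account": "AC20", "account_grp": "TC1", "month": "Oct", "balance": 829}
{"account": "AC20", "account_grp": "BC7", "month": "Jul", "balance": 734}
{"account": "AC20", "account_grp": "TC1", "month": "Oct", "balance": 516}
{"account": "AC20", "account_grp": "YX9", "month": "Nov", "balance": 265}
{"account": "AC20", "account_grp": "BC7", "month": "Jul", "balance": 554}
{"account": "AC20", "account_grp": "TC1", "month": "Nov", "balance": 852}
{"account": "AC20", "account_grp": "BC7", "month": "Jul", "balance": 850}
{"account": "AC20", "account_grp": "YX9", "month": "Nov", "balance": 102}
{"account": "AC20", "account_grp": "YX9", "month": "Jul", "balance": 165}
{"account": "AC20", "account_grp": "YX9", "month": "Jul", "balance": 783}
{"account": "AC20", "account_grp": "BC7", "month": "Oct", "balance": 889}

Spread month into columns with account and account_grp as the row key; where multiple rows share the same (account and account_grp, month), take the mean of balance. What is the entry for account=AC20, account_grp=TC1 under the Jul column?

Rows with account=AC20, account_grp=TC1 and month=Jul: balance values are 48, 971, 780, 609.
(48 + 971 + 780 + 609) / 4 = 602.

602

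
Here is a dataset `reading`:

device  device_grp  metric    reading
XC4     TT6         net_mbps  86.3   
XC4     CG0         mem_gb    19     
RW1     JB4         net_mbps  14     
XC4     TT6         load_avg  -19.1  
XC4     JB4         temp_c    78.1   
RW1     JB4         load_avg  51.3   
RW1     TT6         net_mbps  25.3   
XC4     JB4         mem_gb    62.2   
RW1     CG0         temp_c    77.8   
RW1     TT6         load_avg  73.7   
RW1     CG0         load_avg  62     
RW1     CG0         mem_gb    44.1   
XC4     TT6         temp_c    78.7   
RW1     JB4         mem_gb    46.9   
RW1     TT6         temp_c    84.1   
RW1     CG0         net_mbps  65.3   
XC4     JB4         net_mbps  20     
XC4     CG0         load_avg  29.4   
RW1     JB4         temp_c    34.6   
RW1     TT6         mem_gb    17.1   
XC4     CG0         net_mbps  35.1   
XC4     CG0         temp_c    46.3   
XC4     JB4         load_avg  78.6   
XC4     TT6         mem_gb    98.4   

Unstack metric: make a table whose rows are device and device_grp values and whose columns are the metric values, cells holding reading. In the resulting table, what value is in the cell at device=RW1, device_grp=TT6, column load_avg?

73.7

Wide layout: rows indexed by device and device_grp, columns are the 4 distinct metric values (net_mbps, mem_gb, load_avg, temp_c).
Cell (device=RW1, device_grp=TT6, metric=load_avg) draws from the long row where device=RW1, device_grp=TT6 and metric=load_avg, which has reading=73.7.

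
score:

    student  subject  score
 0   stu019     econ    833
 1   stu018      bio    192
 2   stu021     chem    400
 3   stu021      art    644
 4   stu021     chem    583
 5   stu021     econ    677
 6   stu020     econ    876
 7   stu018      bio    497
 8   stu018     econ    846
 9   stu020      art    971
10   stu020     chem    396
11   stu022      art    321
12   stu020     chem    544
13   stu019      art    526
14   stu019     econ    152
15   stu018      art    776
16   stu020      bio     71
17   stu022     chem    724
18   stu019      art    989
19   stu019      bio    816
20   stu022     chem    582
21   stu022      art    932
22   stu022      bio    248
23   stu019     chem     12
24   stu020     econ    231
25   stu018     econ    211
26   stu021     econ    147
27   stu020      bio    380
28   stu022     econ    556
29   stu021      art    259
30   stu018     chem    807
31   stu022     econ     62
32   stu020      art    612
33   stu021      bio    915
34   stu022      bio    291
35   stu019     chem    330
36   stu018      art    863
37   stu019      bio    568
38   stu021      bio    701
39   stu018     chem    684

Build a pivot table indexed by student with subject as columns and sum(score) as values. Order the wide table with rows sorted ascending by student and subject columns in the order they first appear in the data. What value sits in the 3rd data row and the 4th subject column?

With rows sorted ascending by student, row 3 is student=stu020. subject columns in first-appearance order: econ, bio, chem, art; column 4 is art.
Long rows with student=stu020, subject=art: 971 + 612 = 1583.

1583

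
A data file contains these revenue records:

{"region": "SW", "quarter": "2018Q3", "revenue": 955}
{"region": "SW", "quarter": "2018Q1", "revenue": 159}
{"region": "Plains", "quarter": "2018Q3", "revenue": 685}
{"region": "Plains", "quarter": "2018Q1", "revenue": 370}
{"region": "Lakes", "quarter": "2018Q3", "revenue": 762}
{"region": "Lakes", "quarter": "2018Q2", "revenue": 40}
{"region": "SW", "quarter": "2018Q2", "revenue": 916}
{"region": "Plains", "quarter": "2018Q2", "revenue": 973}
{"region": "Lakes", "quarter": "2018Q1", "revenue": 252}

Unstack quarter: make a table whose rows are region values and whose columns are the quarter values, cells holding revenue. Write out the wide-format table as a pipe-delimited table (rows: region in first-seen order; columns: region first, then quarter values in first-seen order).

Columns: region plus the 3 distinct quarter values (2018Q3, 2018Q1, 2018Q2).
For example, row SW column 2018Q3 takes revenue=955 from the long row (SW, 2018Q3).

| region | 2018Q3 | 2018Q1 | 2018Q2 |
| SW | 955 | 159 | 916 |
| Plains | 685 | 370 | 973 |
| Lakes | 762 | 252 | 40 |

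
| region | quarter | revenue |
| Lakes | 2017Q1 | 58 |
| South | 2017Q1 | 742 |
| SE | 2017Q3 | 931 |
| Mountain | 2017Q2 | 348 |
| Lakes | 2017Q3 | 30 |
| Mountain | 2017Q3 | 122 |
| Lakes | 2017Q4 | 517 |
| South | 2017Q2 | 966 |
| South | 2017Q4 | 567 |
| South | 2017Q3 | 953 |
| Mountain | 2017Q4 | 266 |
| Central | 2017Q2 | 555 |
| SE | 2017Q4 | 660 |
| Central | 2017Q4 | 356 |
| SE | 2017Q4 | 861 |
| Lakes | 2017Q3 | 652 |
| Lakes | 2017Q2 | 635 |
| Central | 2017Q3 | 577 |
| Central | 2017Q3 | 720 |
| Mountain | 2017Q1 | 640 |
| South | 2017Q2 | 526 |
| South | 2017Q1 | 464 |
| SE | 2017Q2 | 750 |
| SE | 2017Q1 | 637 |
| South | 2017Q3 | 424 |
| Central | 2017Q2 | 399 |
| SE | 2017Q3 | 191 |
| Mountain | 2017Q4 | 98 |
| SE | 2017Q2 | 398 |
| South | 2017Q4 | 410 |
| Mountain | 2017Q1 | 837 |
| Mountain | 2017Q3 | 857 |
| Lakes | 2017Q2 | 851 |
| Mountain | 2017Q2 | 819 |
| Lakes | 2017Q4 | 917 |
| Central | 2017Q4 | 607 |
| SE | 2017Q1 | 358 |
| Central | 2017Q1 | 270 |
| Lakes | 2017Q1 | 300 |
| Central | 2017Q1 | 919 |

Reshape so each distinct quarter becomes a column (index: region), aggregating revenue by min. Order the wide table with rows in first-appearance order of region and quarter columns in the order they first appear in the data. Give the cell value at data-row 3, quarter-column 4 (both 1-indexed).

660

With rows in first-appearance order of region, row 3 is region=SE. quarter columns in first-appearance order: 2017Q1, 2017Q3, 2017Q2, 2017Q4; column 4 is 2017Q4.
Long rows with region=SE, quarter=2017Q4: min(660, 861) = 660.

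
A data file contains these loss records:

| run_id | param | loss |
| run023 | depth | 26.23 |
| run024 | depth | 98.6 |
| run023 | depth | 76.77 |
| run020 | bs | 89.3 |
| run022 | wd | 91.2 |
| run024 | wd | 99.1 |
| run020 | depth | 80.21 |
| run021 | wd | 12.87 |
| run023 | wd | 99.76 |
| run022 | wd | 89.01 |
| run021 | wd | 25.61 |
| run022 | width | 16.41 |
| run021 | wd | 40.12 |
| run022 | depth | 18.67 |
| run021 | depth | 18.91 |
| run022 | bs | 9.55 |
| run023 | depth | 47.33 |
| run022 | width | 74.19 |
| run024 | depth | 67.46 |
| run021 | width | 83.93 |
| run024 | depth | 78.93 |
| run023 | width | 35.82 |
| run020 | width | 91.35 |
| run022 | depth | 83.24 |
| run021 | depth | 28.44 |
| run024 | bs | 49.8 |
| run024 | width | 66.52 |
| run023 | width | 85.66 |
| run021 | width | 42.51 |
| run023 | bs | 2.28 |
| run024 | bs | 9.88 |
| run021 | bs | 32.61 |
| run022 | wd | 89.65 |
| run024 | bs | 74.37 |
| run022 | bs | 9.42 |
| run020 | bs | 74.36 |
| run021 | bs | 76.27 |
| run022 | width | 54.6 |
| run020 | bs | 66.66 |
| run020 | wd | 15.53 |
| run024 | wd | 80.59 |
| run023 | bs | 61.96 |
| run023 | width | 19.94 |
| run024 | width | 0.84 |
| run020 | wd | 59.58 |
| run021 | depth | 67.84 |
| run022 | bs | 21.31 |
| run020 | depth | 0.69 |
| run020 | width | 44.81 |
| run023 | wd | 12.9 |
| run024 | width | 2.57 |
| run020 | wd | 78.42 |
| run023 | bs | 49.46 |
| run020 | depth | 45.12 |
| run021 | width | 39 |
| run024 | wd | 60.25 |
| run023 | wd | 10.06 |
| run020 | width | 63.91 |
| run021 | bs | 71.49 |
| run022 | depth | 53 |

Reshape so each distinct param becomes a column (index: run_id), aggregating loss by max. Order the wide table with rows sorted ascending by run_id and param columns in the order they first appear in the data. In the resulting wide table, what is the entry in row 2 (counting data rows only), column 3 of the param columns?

With rows sorted ascending by run_id, row 2 is run_id=run021. param columns in first-appearance order: depth, bs, wd, width; column 3 is wd.
Long rows with run_id=run021, param=wd: max(12.87, 25.61, 40.12) = 40.12.

40.12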